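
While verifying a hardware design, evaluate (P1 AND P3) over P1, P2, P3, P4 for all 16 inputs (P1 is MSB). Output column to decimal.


Formula: (P1 AND P3) over P1, P2, P3, P4 (16 rows)
Evaluate each row (bits = P1,P2,P3,P4, MSB first):
  row 0 [0000]: (0 AND 0) -> 0
  row 1 [0001]: (0 AND 0) -> 0
  row 2 [0010]: (0 AND 1) -> 0
  row 3 [0011]: (0 AND 1) -> 0
  row 4 [0100]: (0 AND 0) -> 0
  row 5 [0101]: (0 AND 0) -> 0
  row 6 [0110]: (0 AND 1) -> 0
  row 7 [0111]: (0 AND 1) -> 0
  row 8 [1000]: (1 AND 0) -> 0
  row 9 [1001]: (1 AND 0) -> 0
  row 10 [1010]: (1 AND 1) -> 1
  row 11 [1011]: (1 AND 1) -> 1
  row 12 [1100]: (1 AND 0) -> 0
  row 13 [1101]: (1 AND 0) -> 0
  row 14 [1110]: (1 AND 1) -> 1
  row 15 [1111]: (1 AND 1) -> 1
Full result column, 4 rows per line (P1,P2 fixed per line; P3,P4 runs 00..11 left to right):
  rows 0-3 [P1,P2=00]: 0000  = hex 0
  rows 4-7 [P1,P2=01]: 0000  = hex 0
  rows 8-11 [P1,P2=10]: 0011  = hex 3
  rows 12-15 [P1,P2=11]: 0011  = hex 3
Output column (row 0 .. row 15) = 0000000000110011
Output column grouped in 4s = 0000 0000 0011 0011 = 0x0033
Convert to decimal digit by digit (value = value*16 + digit):
  0 -> 0
  0*16 + 0 = 0
  0*16 + 3 = 3
  3*16 + 3 = 51
Decimal = 51

51


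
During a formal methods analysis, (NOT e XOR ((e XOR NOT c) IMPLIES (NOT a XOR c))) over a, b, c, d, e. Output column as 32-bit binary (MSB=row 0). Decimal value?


Formula: (NOT e XOR ((e XOR NOT c) IMPLIES (NOT a XOR c))) over a, b, c, d, e (32 rows)
Evaluate each row (bits = a,b,c,d,e, MSB first):
  row 0 [00000]: (NOT 0 XOR ((0 XOR NOT 0) IMPLIES (NOT 0 XOR 0))) -> 0
  row 1 [00001]: (NOT 1 XOR ((1 XOR NOT 0) IMPLIES (NOT 0 XOR 0))) -> 1
  row 2 [00010]: (NOT 0 XOR ((0 XOR NOT 0) IMPLIES (NOT 0 XOR 0))) -> 0
  row 3 [00011]: (NOT 1 XOR ((1 XOR NOT 0) IMPLIES (NOT 0 XOR 0))) -> 1
  row 4 [00100]: (NOT 0 XOR ((0 XOR NOT 1) IMPLIES (NOT 0 XOR 1))) -> 0
  row 5 [00101]: (NOT 1 XOR ((1 XOR NOT 1) IMPLIES (NOT 0 XOR 1))) -> 0
  row 6 [00110]: (NOT 0 XOR ((0 XOR NOT 1) IMPLIES (NOT 0 XOR 1))) -> 0
  row 7 [00111]: (NOT 1 XOR ((1 XOR NOT 1) IMPLIES (NOT 0 XOR 1))) -> 0
  row 8 [01000]: (NOT 0 XOR ((0 XOR NOT 0) IMPLIES (NOT 0 XOR 0))) -> 0
  row 9 [01001]: (NOT 1 XOR ((1 XOR NOT 0) IMPLIES (NOT 0 XOR 0))) -> 1
  row 10 [01010]: (NOT 0 XOR ((0 XOR NOT 0) IMPLIES (NOT 0 XOR 0))) -> 0
  row 11 [01011]: (NOT 1 XOR ((1 XOR NOT 0) IMPLIES (NOT 0 XOR 0))) -> 1
  row 12 [01100]: (NOT 0 XOR ((0 XOR NOT 1) IMPLIES (NOT 0 XOR 1))) -> 0
  row 13 [01101]: (NOT 1 XOR ((1 XOR NOT 1) IMPLIES (NOT 0 XOR 1))) -> 0
  row 14 [01110]: (NOT 0 XOR ((0 XOR NOT 1) IMPLIES (NOT 0 XOR 1))) -> 0
  row 15 [01111]: (NOT 1 XOR ((1 XOR NOT 1) IMPLIES (NOT 0 XOR 1))) -> 0
  row 16 [10000]: (NOT 0 XOR ((0 XOR NOT 0) IMPLIES (NOT 1 XOR 0))) -> 1
  row 17 [10001]: (NOT 1 XOR ((1 XOR NOT 0) IMPLIES (NOT 1 XOR 0))) -> 1
  row 18 [10010]: (NOT 0 XOR ((0 XOR NOT 0) IMPLIES (NOT 1 XOR 0))) -> 1
  row 19 [10011]: (NOT 1 XOR ((1 XOR NOT 0) IMPLIES (NOT 1 XOR 0))) -> 1
  row 20 [10100]: (NOT 0 XOR ((0 XOR NOT 1) IMPLIES (NOT 1 XOR 1))) -> 0
  row 21 [10101]: (NOT 1 XOR ((1 XOR NOT 1) IMPLIES (NOT 1 XOR 1))) -> 1
  row 22 [10110]: (NOT 0 XOR ((0 XOR NOT 1) IMPLIES (NOT 1 XOR 1))) -> 0
  row 23 [10111]: (NOT 1 XOR ((1 XOR NOT 1) IMPLIES (NOT 1 XOR 1))) -> 1
  row 24 [11000]: (NOT 0 XOR ((0 XOR NOT 0) IMPLIES (NOT 1 XOR 0))) -> 1
  row 25 [11001]: (NOT 1 XOR ((1 XOR NOT 0) IMPLIES (NOT 1 XOR 0))) -> 1
  row 26 [11010]: (NOT 0 XOR ((0 XOR NOT 0) IMPLIES (NOT 1 XOR 0))) -> 1
  row 27 [11011]: (NOT 1 XOR ((1 XOR NOT 0) IMPLIES (NOT 1 XOR 0))) -> 1
  row 28 [11100]: (NOT 0 XOR ((0 XOR NOT 1) IMPLIES (NOT 1 XOR 1))) -> 0
  row 29 [11101]: (NOT 1 XOR ((1 XOR NOT 1) IMPLIES (NOT 1 XOR 1))) -> 1
  row 30 [11110]: (NOT 0 XOR ((0 XOR NOT 1) IMPLIES (NOT 1 XOR 1))) -> 0
  row 31 [11111]: (NOT 1 XOR ((1 XOR NOT 1) IMPLIES (NOT 1 XOR 1))) -> 1
Full result column, 4 rows per line (a,b,c fixed per line; d,e runs 00..11 left to right):
  rows 0-3 [a,b,c=000]: 0101  = hex 5
  rows 4-7 [a,b,c=001]: 0000  = hex 0
  rows 8-11 [a,b,c=010]: 0101  = hex 5
  rows 12-15 [a,b,c=011]: 0000  = hex 0
  rows 16-19 [a,b,c=100]: 1111  = hex F
  rows 20-23 [a,b,c=101]: 0101  = hex 5
  rows 24-27 [a,b,c=110]: 1111  = hex F
  rows 28-31 [a,b,c=111]: 0101  = hex 5
Output column (row 0 .. row 31) = 01010000010100001111010111110101
Output column grouped in 4s = 0101 0000 0101 0000 1111 0101 1111 0101 = 0x5050F5F5
Convert to decimal digit by digit (value = value*16 + digit):
  5 -> 5
  5*16 + 0 = 80
  80*16 + 5 = 1285
  1285*16 + 0 = 20560
  20560*16 + 15 (F) = 328975
  328975*16 + 5 = 5263605
  5263605*16 + 15 (F) = 84217695
  84217695*16 + 5 = 1347483125
Decimal = 1347483125

1347483125


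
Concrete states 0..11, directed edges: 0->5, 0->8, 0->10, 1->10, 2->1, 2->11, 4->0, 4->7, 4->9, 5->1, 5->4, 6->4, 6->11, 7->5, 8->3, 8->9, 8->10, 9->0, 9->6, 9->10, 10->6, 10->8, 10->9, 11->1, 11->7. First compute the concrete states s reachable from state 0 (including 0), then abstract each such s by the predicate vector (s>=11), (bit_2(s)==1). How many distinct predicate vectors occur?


BFS from 0:
Concrete reachable: {0, 1, 3, 4, 5, 6, 7, 8, 9, 10, 11}
Abstract via predicates (s>=11), (bit_2(s)==1):
  (0,0) <- {0, 1, 3, 8, 9, 10}
  (0,1) <- {4, 5, 6, 7}
  (1,0) <- {11}
Distinct abstract states = 3

3


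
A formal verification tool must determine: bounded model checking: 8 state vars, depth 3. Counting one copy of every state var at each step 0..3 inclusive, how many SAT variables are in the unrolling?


BMC unrolls to depth k, creating one copy of each state var for steps 0..k.
Step count = 3 + 1 = 4 (steps 0 through 3)
Vars per step = 8
Total = 8 * 4 = 32

32


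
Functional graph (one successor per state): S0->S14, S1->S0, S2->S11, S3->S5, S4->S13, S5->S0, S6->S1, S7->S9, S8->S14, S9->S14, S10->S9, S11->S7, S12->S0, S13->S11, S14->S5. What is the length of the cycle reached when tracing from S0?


Trace from S0 until a state repeats:
  S0 -> S14 -> S5 -> S0
S0 first seen at step 0, revisited at step 3.
Cycle length = 3 - 0 = 3

3


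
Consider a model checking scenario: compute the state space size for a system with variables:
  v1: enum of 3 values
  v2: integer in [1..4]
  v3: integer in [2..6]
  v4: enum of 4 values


State space = product of domain sizes of all variables.
Domain sizes:
  v1 (enum of 3 values): 3
  v2 (integer in [1..4]): 4
  v3 (integer in [2..6]): 5
  v4 (enum of 4 values): 4
Product = 3 * 4 * 5 * 4 = 240

240


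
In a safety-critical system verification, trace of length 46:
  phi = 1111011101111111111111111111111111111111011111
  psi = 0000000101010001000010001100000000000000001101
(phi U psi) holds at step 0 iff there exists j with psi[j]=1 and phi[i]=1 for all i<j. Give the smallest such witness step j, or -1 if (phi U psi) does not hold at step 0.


(phi U psi) at 0: need smallest j with psi[j]=1 and phi[i]=1 for all i in [0,j).
Scan from step 0:
  step 0: phi=1, psi=0 -> continue
  step 1: phi=1, psi=0 -> continue
  step 2: phi=1, psi=0 -> continue
  step 3: phi=1, psi=0 -> continue
  step 4: phi=0 -> phi-prefix broken from here
  step 7: psi=1 but phi already failed -> not a witness
  step 9: psi=1 but phi already failed -> not a witness
  step 11: psi=1 but phi already failed -> not a witness
  step 15: psi=1 but phi already failed -> not a witness
  step 20: psi=1 but phi already failed -> not a witness
  step 24: psi=1 but phi already failed -> not a witness
  step 25: psi=1 but phi already failed -> not a witness
  step 42: psi=1 but phi already failed -> not a witness
  step 43: psi=1 but phi already failed -> not a witness
  step 45: psi=1 but phi already failed -> not a witness
  end of trace: no witness -> -1
Witness step = -1

-1


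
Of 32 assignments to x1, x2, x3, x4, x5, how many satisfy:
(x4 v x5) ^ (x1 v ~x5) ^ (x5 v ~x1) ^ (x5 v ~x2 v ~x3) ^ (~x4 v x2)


CNF with 5 clauses over 5 vars (32 assignments).
An assignment satisfies CNF iff every clause has >=1 true literal.
Check each row (bits = x1,x2,x3,x4,x5; clause T/F shown):
  row 0 [00000]: clauses=FTTTT -> 0
  row 1 [00001]: clauses=TFTTT -> 0
  row 2 [00010]: clauses=TTTTF -> 0
  row 3 [00011]: clauses=TFTTF -> 0
  row 4 [00100]: clauses=FTTTT -> 0
  row 5 [00101]: clauses=TFTTT -> 0
  row 6 [00110]: clauses=TTTTF -> 0
  row 7 [00111]: clauses=TFTTF -> 0
  row 8 [01000]: clauses=FTTTT -> 0
  row 9 [01001]: clauses=TFTTT -> 0
  row 10 [01010]: clauses=TTTTT -> 1
  row 11 [01011]: clauses=TFTTT -> 0
  row 12 [01100]: clauses=FTTFT -> 0
  row 13 [01101]: clauses=TFTTT -> 0
  row 14 [01110]: clauses=TTTFT -> 0
  row 15 [01111]: clauses=TFTTT -> 0
  row 16 [10000]: clauses=FTFTT -> 0
  row 17 [10001]: clauses=TTTTT -> 1
  row 18 [10010]: clauses=TTFTF -> 0
  row 19 [10011]: clauses=TTTTF -> 0
  row 20 [10100]: clauses=FTFTT -> 0
  row 21 [10101]: clauses=TTTTT -> 1
  row 22 [10110]: clauses=TTFTF -> 0
  row 23 [10111]: clauses=TTTTF -> 0
  row 24 [11000]: clauses=FTFTT -> 0
  row 25 [11001]: clauses=TTTTT -> 1
  row 26 [11010]: clauses=TTFTT -> 0
  row 27 [11011]: clauses=TTTTT -> 1
  row 28 [11100]: clauses=FTFFT -> 0
  row 29 [11101]: clauses=TTTTT -> 1
  row 30 [11110]: clauses=TTFFT -> 0
  row 31 [11111]: clauses=TTTTT -> 1
Full result column, 8 rows per line (x1,x2 fixed per line; x3,x4,x5 runs 000..111 left to right):
  rows 0-7 [x1,x2=00]: 00000000  (ones: 0)
  rows 8-15 [x1,x2=01]: 00100000  (ones: 1)
  rows 16-23 [x1,x2=10]: 01000100  (ones: 2)
  rows 24-31 [x1,x2=11]: 01010101  (ones: 4)
Satisfying assignments = 0+1+2+4 = 7

7


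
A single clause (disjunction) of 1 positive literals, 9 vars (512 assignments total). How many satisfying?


Step 1: Total=2^9=512
Step 2: Unsat when all 1 false: 2^8=256
Step 3: Sat=512-256=256

256


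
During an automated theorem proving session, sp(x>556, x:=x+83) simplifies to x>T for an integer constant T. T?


Formula: sp(P, x:=E) = exists old_x. (x = E[old_x/x]) AND P[old_x/x] (old_x is the value of x before the assignment; eliminate old_x by solving x = E[old_x/x] for old_x)
Step 1: Precondition P: x>556, i.e. old_x > 556
Step 2: Assignment gives x = old_x + 83, so old_x = x - 83
Step 3: Substitute into P: x - 83 > 556
Step 4: Simplify: x > 556+83 = 639

639


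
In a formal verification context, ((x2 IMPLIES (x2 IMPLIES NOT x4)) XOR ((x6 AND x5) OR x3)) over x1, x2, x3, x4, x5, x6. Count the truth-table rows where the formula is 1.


Formula: ((x2 IMPLIES (x2 IMPLIES NOT x4)) XOR ((x6 AND x5) OR x3)) over 6 vars (64 rows)
Evaluate each row (x1, x2, x3, x4, x5, x6 as bits, MSB first):
  row 0 [000000]: ((0 IMPLIES (0 IMPLIES NOT 0)) XOR ((0 AND 0) OR 0)) -> 1
  row 1 [000001]: ((0 IMPLIES (0 IMPLIES NOT 0)) XOR ((1 AND 0) OR 0)) -> 1
  row 2 [000010]: ((0 IMPLIES (0 IMPLIES NOT 0)) XOR ((0 AND 1) OR 0)) -> 1
  row 3 [000011]: ((0 IMPLIES (0 IMPLIES NOT 0)) XOR ((1 AND 1) OR 0)) -> 0
  row 4 [000100]: ((0 IMPLIES (0 IMPLIES NOT 1)) XOR ((0 AND 0) OR 0)) -> 1
  (every remaining row is evaluated the same way; all 64 results are listed next)
Full result column, 8 rows per line (x1,x2,x3 fixed per line; x4,x5,x6 runs 000..111 left to right):
  rows 0-7 [x1,x2,x3=000]: 11101110  (ones: 6)
  rows 8-15 [x1,x2,x3=001]: 00000000  (ones: 0)
  rows 16-23 [x1,x2,x3=010]: 11100001  (ones: 4)
  rows 24-31 [x1,x2,x3=011]: 00001111  (ones: 4)
  rows 32-39 [x1,x2,x3=100]: 11101110  (ones: 6)
  rows 40-47 [x1,x2,x3=101]: 00000000  (ones: 0)
  rows 48-55 [x1,x2,x3=110]: 11100001  (ones: 4)
  rows 56-63 [x1,x2,x3=111]: 00001111  (ones: 4)
Count of 1-rows = 6+0+4+4+6+0+4+4 = 28

28


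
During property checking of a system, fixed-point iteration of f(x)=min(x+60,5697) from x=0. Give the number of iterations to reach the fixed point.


Step 1: x=0, cap=5697, increment=60
Step 2: x grows by 60 each step until capped at 5697; fixed point is x=5697
Step 3: iterations = ceil(5697/60) = 95

95


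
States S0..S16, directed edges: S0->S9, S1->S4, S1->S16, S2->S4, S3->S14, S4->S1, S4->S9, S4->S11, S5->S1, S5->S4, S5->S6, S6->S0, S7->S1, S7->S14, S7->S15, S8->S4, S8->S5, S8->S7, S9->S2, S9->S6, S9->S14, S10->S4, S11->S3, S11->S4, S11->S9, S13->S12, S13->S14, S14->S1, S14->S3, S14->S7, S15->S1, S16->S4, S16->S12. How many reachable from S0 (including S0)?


BFS from S0:
  layer 0: {S0}
  layer 1: {S9}
  layer 2: {S2, S6, S14}
  layer 3: {S1, S3, S4, S7}
  layer 4: {S11, S15, S16}
  layer 5: {S12}
Reachable set: {S0, S1, S2, S3, S4, S6, S7, S9, S11, S12, S14, S15, S16}
Count = 13

13


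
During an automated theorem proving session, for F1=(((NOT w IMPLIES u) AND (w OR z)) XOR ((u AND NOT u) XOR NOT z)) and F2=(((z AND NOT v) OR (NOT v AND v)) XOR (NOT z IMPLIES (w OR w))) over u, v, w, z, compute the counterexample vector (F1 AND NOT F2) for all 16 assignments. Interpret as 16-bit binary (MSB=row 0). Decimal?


F1 = (((NOT w IMPLIES u) AND (w OR z)) XOR ((u AND NOT u) XOR NOT z))
F2 = (((z AND NOT v) OR (NOT v AND v)) XOR (NOT z IMPLIES (w OR w)))
Counterexample to F1=>F2 is where F1=1 and F2=0.
Evaluate each row (bits = u,v,w,z, MSB first):
  row 0 [0000]: F1=1 F2=0 -> F1&~F2 -> 1
  row 1 [0001]: F1=0 F2=0 -> F1&~F2 -> 0
  row 2 [0010]: F1=0 F2=1 -> F1&~F2 -> 0
  row 3 [0011]: F1=1 F2=0 -> F1&~F2 -> 1
  row 4 [0100]: F1=1 F2=0 -> F1&~F2 -> 1
  row 5 [0101]: F1=0 F2=1 -> F1&~F2 -> 0
  row 6 [0110]: F1=0 F2=1 -> F1&~F2 -> 0
  row 7 [0111]: F1=1 F2=1 -> F1&~F2 -> 0
  row 8 [1000]: F1=1 F2=0 -> F1&~F2 -> 1
  row 9 [1001]: F1=1 F2=0 -> F1&~F2 -> 1
  row 10 [1010]: F1=0 F2=1 -> F1&~F2 -> 0
  row 11 [1011]: F1=1 F2=0 -> F1&~F2 -> 1
  row 12 [1100]: F1=1 F2=0 -> F1&~F2 -> 1
  row 13 [1101]: F1=1 F2=1 -> F1&~F2 -> 0
  row 14 [1110]: F1=0 F2=1 -> F1&~F2 -> 0
  row 15 [1111]: F1=1 F2=1 -> F1&~F2 -> 0
Full result column, 4 rows per line (u,v fixed per line; w,z runs 00..11 left to right):
  rows 0-3 [u,v=00]: 1001  = hex 9
  rows 4-7 [u,v=01]: 1000  = hex 8
  rows 8-11 [u,v=10]: 1101  = hex D
  rows 12-15 [u,v=11]: 1000  = hex 8
Counterexample vector (row 0 .. row 15) = 1001100011011000
Output column grouped in 4s = 1001 1000 1101 1000 = 0x98D8
Convert to decimal digit by digit (value = value*16 + digit):
  9 -> 9
  9*16 + 8 = 152
  152*16 + 13 (D) = 2445
  2445*16 + 8 = 39128
Decimal = 39128

39128


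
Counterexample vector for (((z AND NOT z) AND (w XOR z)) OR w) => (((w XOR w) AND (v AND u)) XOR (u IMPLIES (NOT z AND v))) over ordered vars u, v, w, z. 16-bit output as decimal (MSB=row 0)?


F1 = (((z AND NOT z) AND (w XOR z)) OR w)
F2 = (((w XOR w) AND (v AND u)) XOR (u IMPLIES (NOT z AND v)))
Counterexample to F1=>F2 is where F1=1 and F2=0.
Evaluate each row (bits = u,v,w,z, MSB first):
  row 0 [0000]: F1=0 F2=1 -> F1&~F2 -> 0
  row 1 [0001]: F1=0 F2=1 -> F1&~F2 -> 0
  row 2 [0010]: F1=1 F2=1 -> F1&~F2 -> 0
  row 3 [0011]: F1=1 F2=1 -> F1&~F2 -> 0
  row 4 [0100]: F1=0 F2=1 -> F1&~F2 -> 0
  row 5 [0101]: F1=0 F2=1 -> F1&~F2 -> 0
  row 6 [0110]: F1=1 F2=1 -> F1&~F2 -> 0
  row 7 [0111]: F1=1 F2=1 -> F1&~F2 -> 0
  row 8 [1000]: F1=0 F2=0 -> F1&~F2 -> 0
  row 9 [1001]: F1=0 F2=0 -> F1&~F2 -> 0
  row 10 [1010]: F1=1 F2=0 -> F1&~F2 -> 1
  row 11 [1011]: F1=1 F2=0 -> F1&~F2 -> 1
  row 12 [1100]: F1=0 F2=1 -> F1&~F2 -> 0
  row 13 [1101]: F1=0 F2=0 -> F1&~F2 -> 0
  row 14 [1110]: F1=1 F2=1 -> F1&~F2 -> 0
  row 15 [1111]: F1=1 F2=0 -> F1&~F2 -> 1
Full result column, 4 rows per line (u,v fixed per line; w,z runs 00..11 left to right):
  rows 0-3 [u,v=00]: 0000  = hex 0
  rows 4-7 [u,v=01]: 0000  = hex 0
  rows 8-11 [u,v=10]: 0011  = hex 3
  rows 12-15 [u,v=11]: 0001  = hex 1
Counterexample vector (row 0 .. row 15) = 0000000000110001
Output column grouped in 4s = 0000 0000 0011 0001 = 0x0031
Convert to decimal digit by digit (value = value*16 + digit):
  0 -> 0
  0*16 + 0 = 0
  0*16 + 3 = 3
  3*16 + 1 = 49
Decimal = 49

49


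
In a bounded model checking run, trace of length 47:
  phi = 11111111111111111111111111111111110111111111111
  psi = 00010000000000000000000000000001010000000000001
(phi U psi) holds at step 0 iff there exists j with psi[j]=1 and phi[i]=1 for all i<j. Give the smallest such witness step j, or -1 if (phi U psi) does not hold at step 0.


(phi U psi) at 0: need smallest j with psi[j]=1 and phi[i]=1 for all i in [0,j).
Scan from step 0:
  step 0: phi=1, psi=0 -> continue
  step 1: phi=1, psi=0 -> continue
  step 2: phi=1, psi=0 -> continue
  step 3: psi=1 and phi held for [0,3) -> witness found
Witness step = 3

3


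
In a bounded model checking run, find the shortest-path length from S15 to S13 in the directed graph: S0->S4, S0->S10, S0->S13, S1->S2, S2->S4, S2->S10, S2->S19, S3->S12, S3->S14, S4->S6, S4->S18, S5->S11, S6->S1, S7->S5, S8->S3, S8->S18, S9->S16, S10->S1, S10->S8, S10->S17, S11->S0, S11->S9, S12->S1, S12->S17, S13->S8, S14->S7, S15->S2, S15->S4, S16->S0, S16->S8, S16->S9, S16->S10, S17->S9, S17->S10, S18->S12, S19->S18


BFS layer-by-layer from S15:
  dist 0: {S15}
  dist 1: {S2, S4}
  dist 2: {S6, S10, S18, S19}
  dist 3: {S1, S8, S12, S17}
  dist 4: {S3, S9}
  dist 5: {S14, S16}
  dist 6: {S0, S7}
  dist 7: {S5, S13}
  -> S13 reached at distance 7
Shortest path length = 7

7


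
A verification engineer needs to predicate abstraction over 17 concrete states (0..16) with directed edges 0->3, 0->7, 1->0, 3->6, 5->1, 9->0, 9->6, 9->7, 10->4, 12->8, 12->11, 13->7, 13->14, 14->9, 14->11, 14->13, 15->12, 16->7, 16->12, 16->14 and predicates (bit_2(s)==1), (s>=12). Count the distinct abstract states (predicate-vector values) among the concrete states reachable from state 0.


BFS from 0:
Concrete reachable: {0, 3, 6, 7}
Abstract via predicates (bit_2(s)==1), (s>=12):
  (0,0) <- {0, 3}
  (1,0) <- {6, 7}
Distinct abstract states = 2

2


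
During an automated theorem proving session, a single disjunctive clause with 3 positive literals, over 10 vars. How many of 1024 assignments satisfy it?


Step 1: Total=2^10=1024
Step 2: Unsat when all 3 false: 2^7=128
Step 3: Sat=1024-128=896

896


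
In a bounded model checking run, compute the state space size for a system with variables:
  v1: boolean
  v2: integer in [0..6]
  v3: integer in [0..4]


State space = product of domain sizes of all variables.
Domain sizes:
  v1 (boolean): 2
  v2 (integer in [0..6]): 7
  v3 (integer in [0..4]): 5
Product = 2 * 7 * 5 = 70

70


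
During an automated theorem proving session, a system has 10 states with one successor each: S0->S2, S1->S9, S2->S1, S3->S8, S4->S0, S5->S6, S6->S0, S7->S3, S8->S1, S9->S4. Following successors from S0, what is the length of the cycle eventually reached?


Trace from S0 until a state repeats:
  S0 -> S2 -> S1 -> S9 -> S4 -> S0
S0 first seen at step 0, revisited at step 5.
Cycle length = 5 - 0 = 5

5


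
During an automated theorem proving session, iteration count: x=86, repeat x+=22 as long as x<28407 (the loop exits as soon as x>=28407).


Step 1: x goes from 86 toward 28407 by 22; the body runs while x<28407, so iterations = ceil((bound-start)/step)
Step 2: Distance=28321
Step 3: ceil(28321/22)=1288

1288


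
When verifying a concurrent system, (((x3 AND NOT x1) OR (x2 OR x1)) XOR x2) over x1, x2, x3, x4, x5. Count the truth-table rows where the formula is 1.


Formula: (((x3 AND NOT x1) OR (x2 OR x1)) XOR x2) over 5 vars (32 rows)
Evaluate each row (x1, x2, x3, x4, x5 as bits, MSB first):
  row 0 [00000]: (((0 AND NOT 0) OR (0 OR 0)) XOR 0) -> 0
  row 1 [00001]: (((0 AND NOT 0) OR (0 OR 0)) XOR 0) -> 0
  row 2 [00010]: (((0 AND NOT 0) OR (0 OR 0)) XOR 0) -> 0
  row 3 [00011]: (((0 AND NOT 0) OR (0 OR 0)) XOR 0) -> 0
  row 4 [00100]: (((1 AND NOT 0) OR (0 OR 0)) XOR 0) -> 1
  row 5 [00101]: (((1 AND NOT 0) OR (0 OR 0)) XOR 0) -> 1
  row 6 [00110]: (((1 AND NOT 0) OR (0 OR 0)) XOR 0) -> 1
  row 7 [00111]: (((1 AND NOT 0) OR (0 OR 0)) XOR 0) -> 1
  row 8 [01000]: (((0 AND NOT 0) OR (1 OR 0)) XOR 1) -> 0
  row 9 [01001]: (((0 AND NOT 0) OR (1 OR 0)) XOR 1) -> 0
  row 10 [01010]: (((0 AND NOT 0) OR (1 OR 0)) XOR 1) -> 0
  row 11 [01011]: (((0 AND NOT 0) OR (1 OR 0)) XOR 1) -> 0
  row 12 [01100]: (((1 AND NOT 0) OR (1 OR 0)) XOR 1) -> 0
  row 13 [01101]: (((1 AND NOT 0) OR (1 OR 0)) XOR 1) -> 0
  row 14 [01110]: (((1 AND NOT 0) OR (1 OR 0)) XOR 1) -> 0
  row 15 [01111]: (((1 AND NOT 0) OR (1 OR 0)) XOR 1) -> 0
  row 16 [10000]: (((0 AND NOT 1) OR (0 OR 1)) XOR 0) -> 1
  row 17 [10001]: (((0 AND NOT 1) OR (0 OR 1)) XOR 0) -> 1
  row 18 [10010]: (((0 AND NOT 1) OR (0 OR 1)) XOR 0) -> 1
  row 19 [10011]: (((0 AND NOT 1) OR (0 OR 1)) XOR 0) -> 1
  row 20 [10100]: (((1 AND NOT 1) OR (0 OR 1)) XOR 0) -> 1
  row 21 [10101]: (((1 AND NOT 1) OR (0 OR 1)) XOR 0) -> 1
  row 22 [10110]: (((1 AND NOT 1) OR (0 OR 1)) XOR 0) -> 1
  row 23 [10111]: (((1 AND NOT 1) OR (0 OR 1)) XOR 0) -> 1
  row 24 [11000]: (((0 AND NOT 1) OR (1 OR 1)) XOR 1) -> 0
  row 25 [11001]: (((0 AND NOT 1) OR (1 OR 1)) XOR 1) -> 0
  row 26 [11010]: (((0 AND NOT 1) OR (1 OR 1)) XOR 1) -> 0
  row 27 [11011]: (((0 AND NOT 1) OR (1 OR 1)) XOR 1) -> 0
  row 28 [11100]: (((1 AND NOT 1) OR (1 OR 1)) XOR 1) -> 0
  row 29 [11101]: (((1 AND NOT 1) OR (1 OR 1)) XOR 1) -> 0
  row 30 [11110]: (((1 AND NOT 1) OR (1 OR 1)) XOR 1) -> 0
  row 31 [11111]: (((1 AND NOT 1) OR (1 OR 1)) XOR 1) -> 0
Full result column, 8 rows per line (x1,x2 fixed per line; x3,x4,x5 runs 000..111 left to right):
  rows 0-7 [x1,x2=00]: 00001111  (ones: 4)
  rows 8-15 [x1,x2=01]: 00000000  (ones: 0)
  rows 16-23 [x1,x2=10]: 11111111  (ones: 8)
  rows 24-31 [x1,x2=11]: 00000000  (ones: 0)
Count of 1-rows = 4+0+8+0 = 12

12


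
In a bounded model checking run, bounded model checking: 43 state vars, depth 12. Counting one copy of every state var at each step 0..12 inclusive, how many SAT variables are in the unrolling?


BMC unrolls to depth k, creating one copy of each state var for steps 0..k.
Step count = 12 + 1 = 13 (steps 0 through 12)
Vars per step = 43
Total = 43 * 13 = 559

559


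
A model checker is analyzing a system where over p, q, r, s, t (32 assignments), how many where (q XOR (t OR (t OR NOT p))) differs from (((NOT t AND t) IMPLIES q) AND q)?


F1 = (q XOR (t OR (t OR NOT p)))
F2 = (((NOT t AND t) IMPLIES q) AND q)
Evaluate both on each of 32 rows (bits = p,q,r,s,t):
  row 0 [00000]: F1=1 F2=0 (differ) -> 1
  row 1 [00001]: F1=1 F2=0 (differ) -> 1
  row 2 [00010]: F1=1 F2=0 (differ) -> 1
  row 3 [00011]: F1=1 F2=0 (differ) -> 1
  row 4 [00100]: F1=1 F2=0 (differ) -> 1
  row 5 [00101]: F1=1 F2=0 (differ) -> 1
  row 6 [00110]: F1=1 F2=0 (differ) -> 1
  row 7 [00111]: F1=1 F2=0 (differ) -> 1
  row 8 [01000]: F1=0 F2=1 (differ) -> 1
  row 9 [01001]: F1=0 F2=1 (differ) -> 1
  row 10 [01010]: F1=0 F2=1 (differ) -> 1
  row 11 [01011]: F1=0 F2=1 (differ) -> 1
  row 12 [01100]: F1=0 F2=1 (differ) -> 1
  row 13 [01101]: F1=0 F2=1 (differ) -> 1
  row 14 [01110]: F1=0 F2=1 (differ) -> 1
  row 15 [01111]: F1=0 F2=1 (differ) -> 1
  row 16 [10000]: F1=0 F2=0 -> 0
  row 17 [10001]: F1=1 F2=0 (differ) -> 1
  row 18 [10010]: F1=0 F2=0 -> 0
  row 19 [10011]: F1=1 F2=0 (differ) -> 1
  row 20 [10100]: F1=0 F2=0 -> 0
  row 21 [10101]: F1=1 F2=0 (differ) -> 1
  row 22 [10110]: F1=0 F2=0 -> 0
  row 23 [10111]: F1=1 F2=0 (differ) -> 1
  row 24 [11000]: F1=1 F2=1 -> 0
  row 25 [11001]: F1=0 F2=1 (differ) -> 1
  row 26 [11010]: F1=1 F2=1 -> 0
  row 27 [11011]: F1=0 F2=1 (differ) -> 1
  row 28 [11100]: F1=1 F2=1 -> 0
  row 29 [11101]: F1=0 F2=1 (differ) -> 1
  row 30 [11110]: F1=1 F2=1 -> 0
  row 31 [11111]: F1=0 F2=1 (differ) -> 1
Full result column, 8 rows per line (p,q fixed per line; r,s,t runs 000..111 left to right):
  rows 0-7 [p,q=00]: 11111111  (ones: 8)
  rows 8-15 [p,q=01]: 11111111  (ones: 8)
  rows 16-23 [p,q=10]: 01010101  (ones: 4)
  rows 24-31 [p,q=11]: 01010101  (ones: 4)
Disagreements = 8+8+4+4 = 24

24


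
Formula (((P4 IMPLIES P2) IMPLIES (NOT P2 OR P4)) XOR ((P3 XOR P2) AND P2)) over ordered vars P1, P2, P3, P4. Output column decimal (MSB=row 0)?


Formula: (((P4 IMPLIES P2) IMPLIES (NOT P2 OR P4)) XOR ((P3 XOR P2) AND P2)) over P1, P2, P3, P4 (16 rows)
Evaluate each row (bits = P1,P2,P3,P4, MSB first):
  row 0 [0000]: (((0 IMPLIES 0) IMPLIES (NOT 0 OR 0)) XOR ((0 XOR 0) AND 0)) -> 1
  row 1 [0001]: (((1 IMPLIES 0) IMPLIES (NOT 0 OR 1)) XOR ((0 XOR 0) AND 0)) -> 1
  row 2 [0010]: (((0 IMPLIES 0) IMPLIES (NOT 0 OR 0)) XOR ((1 XOR 0) AND 0)) -> 1
  row 3 [0011]: (((1 IMPLIES 0) IMPLIES (NOT 0 OR 1)) XOR ((1 XOR 0) AND 0)) -> 1
  row 4 [0100]: (((0 IMPLIES 1) IMPLIES (NOT 1 OR 0)) XOR ((0 XOR 1) AND 1)) -> 1
  row 5 [0101]: (((1 IMPLIES 1) IMPLIES (NOT 1 OR 1)) XOR ((0 XOR 1) AND 1)) -> 0
  row 6 [0110]: (((0 IMPLIES 1) IMPLIES (NOT 1 OR 0)) XOR ((1 XOR 1) AND 1)) -> 0
  row 7 [0111]: (((1 IMPLIES 1) IMPLIES (NOT 1 OR 1)) XOR ((1 XOR 1) AND 1)) -> 1
  row 8 [1000]: (((0 IMPLIES 0) IMPLIES (NOT 0 OR 0)) XOR ((0 XOR 0) AND 0)) -> 1
  row 9 [1001]: (((1 IMPLIES 0) IMPLIES (NOT 0 OR 1)) XOR ((0 XOR 0) AND 0)) -> 1
  row 10 [1010]: (((0 IMPLIES 0) IMPLIES (NOT 0 OR 0)) XOR ((1 XOR 0) AND 0)) -> 1
  row 11 [1011]: (((1 IMPLIES 0) IMPLIES (NOT 0 OR 1)) XOR ((1 XOR 0) AND 0)) -> 1
  row 12 [1100]: (((0 IMPLIES 1) IMPLIES (NOT 1 OR 0)) XOR ((0 XOR 1) AND 1)) -> 1
  row 13 [1101]: (((1 IMPLIES 1) IMPLIES (NOT 1 OR 1)) XOR ((0 XOR 1) AND 1)) -> 0
  row 14 [1110]: (((0 IMPLIES 1) IMPLIES (NOT 1 OR 0)) XOR ((1 XOR 1) AND 1)) -> 0
  row 15 [1111]: (((1 IMPLIES 1) IMPLIES (NOT 1 OR 1)) XOR ((1 XOR 1) AND 1)) -> 1
Full result column, 4 rows per line (P1,P2 fixed per line; P3,P4 runs 00..11 left to right):
  rows 0-3 [P1,P2=00]: 1111  = hex F
  rows 4-7 [P1,P2=01]: 1001  = hex 9
  rows 8-11 [P1,P2=10]: 1111  = hex F
  rows 12-15 [P1,P2=11]: 1001  = hex 9
Output column (row 0 .. row 15) = 1111100111111001
Output column grouped in 4s = 1111 1001 1111 1001 = 0xF9F9
Convert to decimal digit by digit (value = value*16 + digit):
  F -> 15
  15*16 + 9 = 249
  249*16 + 15 (F) = 3999
  3999*16 + 9 = 63993
Decimal = 63993

63993


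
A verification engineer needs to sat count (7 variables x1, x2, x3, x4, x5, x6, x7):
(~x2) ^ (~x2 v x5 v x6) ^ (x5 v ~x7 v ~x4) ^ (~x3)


CNF with 4 clauses over 7 vars (128 assignments).
An assignment satisfies CNF iff every clause has >=1 true literal.
Check each row (bits = x1,x2,x3,x4,x5,x6,x7; clause T/F shown):
  row 0 [0000000]: clauses=TTTT -> 1
  row 1 [0000001]: clauses=TTTT -> 1
  row 2 [0000010]: clauses=TTTT -> 1
  row 3 [0000011]: clauses=TTTT -> 1
  row 4 [0000100]: clauses=TTTT -> 1
  (every remaining row is evaluated the same way; all 128 results are listed next)
Full result column, 8 rows per line (x1,x2,x3,x4 fixed per line; x5,x6,x7 runs 000..111 left to right):
  rows 0-7 [x1,x2,x3,x4=0000]: 11111111  (ones: 8)
  rows 8-15 [x1,x2,x3,x4=0001]: 10101111  (ones: 6)
  rows 16-23 [x1,x2,x3,x4=0010]: 00000000  (ones: 0)
  rows 24-31 [x1,x2,x3,x4=0011]: 00000000  (ones: 0)
  rows 32-39 [x1,x2,x3,x4=0100]: 00000000  (ones: 0)
  rows 40-47 [x1,x2,x3,x4=0101]: 00000000  (ones: 0)
  rows 48-55 [x1,x2,x3,x4=0110]: 00000000  (ones: 0)
  rows 56-63 [x1,x2,x3,x4=0111]: 00000000  (ones: 0)
  rows 64-71 [x1,x2,x3,x4=1000]: 11111111  (ones: 8)
  rows 72-79 [x1,x2,x3,x4=1001]: 10101111  (ones: 6)
  rows 80-87 [x1,x2,x3,x4=1010]: 00000000  (ones: 0)
  rows 88-95 [x1,x2,x3,x4=1011]: 00000000  (ones: 0)
  rows 96-103 [x1,x2,x3,x4=1100]: 00000000  (ones: 0)
  rows 104-111 [x1,x2,x3,x4=1101]: 00000000  (ones: 0)
  rows 112-119 [x1,x2,x3,x4=1110]: 00000000  (ones: 0)
  rows 120-127 [x1,x2,x3,x4=1111]: 00000000  (ones: 0)
Satisfying assignments = 8+6+0+0+0+0+0+0+8+6+0+0+0+0+0+0 = 28

28


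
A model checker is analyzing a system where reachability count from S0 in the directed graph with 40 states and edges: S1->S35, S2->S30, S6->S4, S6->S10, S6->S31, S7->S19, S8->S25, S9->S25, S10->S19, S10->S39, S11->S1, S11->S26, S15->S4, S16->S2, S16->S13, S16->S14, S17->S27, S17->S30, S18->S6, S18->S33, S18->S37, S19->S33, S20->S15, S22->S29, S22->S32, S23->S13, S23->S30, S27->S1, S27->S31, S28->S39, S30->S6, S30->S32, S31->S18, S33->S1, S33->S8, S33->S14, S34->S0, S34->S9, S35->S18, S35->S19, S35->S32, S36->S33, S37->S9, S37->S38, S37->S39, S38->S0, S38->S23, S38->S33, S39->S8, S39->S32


BFS from S0:
  layer 0: {S0}
Reachable set: {S0}
Count = 1

1


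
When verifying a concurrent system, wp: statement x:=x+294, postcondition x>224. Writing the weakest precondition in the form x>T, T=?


Formula: wp(x:=E, P) = P[E/x] (substitute E for x in postcondition)
Step 1: Postcondition: x>224
Step 2: Substitute x+294 for x: x+294>224
Step 3: Solve for x: x > 224-294 = -70

-70


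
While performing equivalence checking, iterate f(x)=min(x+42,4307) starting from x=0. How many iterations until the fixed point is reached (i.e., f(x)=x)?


Step 1: x=0, cap=4307, increment=42
Step 2: x grows by 42 each step until capped at 4307; fixed point is x=4307
Step 3: iterations = ceil(4307/42) = 103

103


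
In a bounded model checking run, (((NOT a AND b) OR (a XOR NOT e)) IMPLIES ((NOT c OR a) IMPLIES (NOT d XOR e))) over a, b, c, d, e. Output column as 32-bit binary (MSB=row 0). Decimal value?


Formula: (((NOT a AND b) OR (a XOR NOT e)) IMPLIES ((NOT c OR a) IMPLIES (NOT d XOR e))) over a, b, c, d, e (32 rows)
Evaluate each row (bits = a,b,c,d,e, MSB first):
  row 0 [00000]: (((NOT 0 AND 0) OR (0 XOR NOT 0)) IMPLIES ((NOT 0 OR 0) IMPLIES (NOT 0 XOR 0))) -> 1
  row 1 [00001]: (((NOT 0 AND 0) OR (0 XOR NOT 1)) IMPLIES ((NOT 0 OR 0) IMPLIES (NOT 0 XOR 1))) -> 1
  row 2 [00010]: (((NOT 0 AND 0) OR (0 XOR NOT 0)) IMPLIES ((NOT 0 OR 0) IMPLIES (NOT 1 XOR 0))) -> 0
  row 3 [00011]: (((NOT 0 AND 0) OR (0 XOR NOT 1)) IMPLIES ((NOT 0 OR 0) IMPLIES (NOT 1 XOR 1))) -> 1
  row 4 [00100]: (((NOT 0 AND 0) OR (0 XOR NOT 0)) IMPLIES ((NOT 1 OR 0) IMPLIES (NOT 0 XOR 0))) -> 1
  row 5 [00101]: (((NOT 0 AND 0) OR (0 XOR NOT 1)) IMPLIES ((NOT 1 OR 0) IMPLIES (NOT 0 XOR 1))) -> 1
  row 6 [00110]: (((NOT 0 AND 0) OR (0 XOR NOT 0)) IMPLIES ((NOT 1 OR 0) IMPLIES (NOT 1 XOR 0))) -> 1
  row 7 [00111]: (((NOT 0 AND 0) OR (0 XOR NOT 1)) IMPLIES ((NOT 1 OR 0) IMPLIES (NOT 1 XOR 1))) -> 1
  row 8 [01000]: (((NOT 0 AND 1) OR (0 XOR NOT 0)) IMPLIES ((NOT 0 OR 0) IMPLIES (NOT 0 XOR 0))) -> 1
  row 9 [01001]: (((NOT 0 AND 1) OR (0 XOR NOT 1)) IMPLIES ((NOT 0 OR 0) IMPLIES (NOT 0 XOR 1))) -> 0
  row 10 [01010]: (((NOT 0 AND 1) OR (0 XOR NOT 0)) IMPLIES ((NOT 0 OR 0) IMPLIES (NOT 1 XOR 0))) -> 0
  row 11 [01011]: (((NOT 0 AND 1) OR (0 XOR NOT 1)) IMPLIES ((NOT 0 OR 0) IMPLIES (NOT 1 XOR 1))) -> 1
  row 12 [01100]: (((NOT 0 AND 1) OR (0 XOR NOT 0)) IMPLIES ((NOT 1 OR 0) IMPLIES (NOT 0 XOR 0))) -> 1
  row 13 [01101]: (((NOT 0 AND 1) OR (0 XOR NOT 1)) IMPLIES ((NOT 1 OR 0) IMPLIES (NOT 0 XOR 1))) -> 1
  row 14 [01110]: (((NOT 0 AND 1) OR (0 XOR NOT 0)) IMPLIES ((NOT 1 OR 0) IMPLIES (NOT 1 XOR 0))) -> 1
  row 15 [01111]: (((NOT 0 AND 1) OR (0 XOR NOT 1)) IMPLIES ((NOT 1 OR 0) IMPLIES (NOT 1 XOR 1))) -> 1
  row 16 [10000]: (((NOT 1 AND 0) OR (1 XOR NOT 0)) IMPLIES ((NOT 0 OR 1) IMPLIES (NOT 0 XOR 0))) -> 1
  row 17 [10001]: (((NOT 1 AND 0) OR (1 XOR NOT 1)) IMPLIES ((NOT 0 OR 1) IMPLIES (NOT 0 XOR 1))) -> 0
  row 18 [10010]: (((NOT 1 AND 0) OR (1 XOR NOT 0)) IMPLIES ((NOT 0 OR 1) IMPLIES (NOT 1 XOR 0))) -> 1
  row 19 [10011]: (((NOT 1 AND 0) OR (1 XOR NOT 1)) IMPLIES ((NOT 0 OR 1) IMPLIES (NOT 1 XOR 1))) -> 1
  row 20 [10100]: (((NOT 1 AND 0) OR (1 XOR NOT 0)) IMPLIES ((NOT 1 OR 1) IMPLIES (NOT 0 XOR 0))) -> 1
  row 21 [10101]: (((NOT 1 AND 0) OR (1 XOR NOT 1)) IMPLIES ((NOT 1 OR 1) IMPLIES (NOT 0 XOR 1))) -> 0
  row 22 [10110]: (((NOT 1 AND 0) OR (1 XOR NOT 0)) IMPLIES ((NOT 1 OR 1) IMPLIES (NOT 1 XOR 0))) -> 1
  row 23 [10111]: (((NOT 1 AND 0) OR (1 XOR NOT 1)) IMPLIES ((NOT 1 OR 1) IMPLIES (NOT 1 XOR 1))) -> 1
  row 24 [11000]: (((NOT 1 AND 1) OR (1 XOR NOT 0)) IMPLIES ((NOT 0 OR 1) IMPLIES (NOT 0 XOR 0))) -> 1
  row 25 [11001]: (((NOT 1 AND 1) OR (1 XOR NOT 1)) IMPLIES ((NOT 0 OR 1) IMPLIES (NOT 0 XOR 1))) -> 0
  row 26 [11010]: (((NOT 1 AND 1) OR (1 XOR NOT 0)) IMPLIES ((NOT 0 OR 1) IMPLIES (NOT 1 XOR 0))) -> 1
  row 27 [11011]: (((NOT 1 AND 1) OR (1 XOR NOT 1)) IMPLIES ((NOT 0 OR 1) IMPLIES (NOT 1 XOR 1))) -> 1
  row 28 [11100]: (((NOT 1 AND 1) OR (1 XOR NOT 0)) IMPLIES ((NOT 1 OR 1) IMPLIES (NOT 0 XOR 0))) -> 1
  row 29 [11101]: (((NOT 1 AND 1) OR (1 XOR NOT 1)) IMPLIES ((NOT 1 OR 1) IMPLIES (NOT 0 XOR 1))) -> 0
  row 30 [11110]: (((NOT 1 AND 1) OR (1 XOR NOT 0)) IMPLIES ((NOT 1 OR 1) IMPLIES (NOT 1 XOR 0))) -> 1
  row 31 [11111]: (((NOT 1 AND 1) OR (1 XOR NOT 1)) IMPLIES ((NOT 1 OR 1) IMPLIES (NOT 1 XOR 1))) -> 1
Full result column, 4 rows per line (a,b,c fixed per line; d,e runs 00..11 left to right):
  rows 0-3 [a,b,c=000]: 1101  = hex D
  rows 4-7 [a,b,c=001]: 1111  = hex F
  rows 8-11 [a,b,c=010]: 1001  = hex 9
  rows 12-15 [a,b,c=011]: 1111  = hex F
  rows 16-19 [a,b,c=100]: 1011  = hex B
  rows 20-23 [a,b,c=101]: 1011  = hex B
  rows 24-27 [a,b,c=110]: 1011  = hex B
  rows 28-31 [a,b,c=111]: 1011  = hex B
Output column (row 0 .. row 31) = 11011111100111111011101110111011
Output column grouped in 4s = 1101 1111 1001 1111 1011 1011 1011 1011 = 0xDF9FBBBB
Convert to decimal digit by digit (value = value*16 + digit):
  D -> 13
  13*16 + 15 (F) = 223
  223*16 + 9 = 3577
  3577*16 + 15 (F) = 57247
  57247*16 + 11 (B) = 915963
  915963*16 + 11 (B) = 14655419
  14655419*16 + 11 (B) = 234486715
  234486715*16 + 11 (B) = 3751787451
Decimal = 3751787451

3751787451


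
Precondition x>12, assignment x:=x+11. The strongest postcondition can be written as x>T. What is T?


Formula: sp(P, x:=E) = exists old_x. (x = E[old_x/x]) AND P[old_x/x] (old_x is the value of x before the assignment; eliminate old_x by solving x = E[old_x/x] for old_x)
Step 1: Precondition P: x>12, i.e. old_x > 12
Step 2: Assignment gives x = old_x + 11, so old_x = x - 11
Step 3: Substitute into P: x - 11 > 12
Step 4: Simplify: x > 12+11 = 23

23


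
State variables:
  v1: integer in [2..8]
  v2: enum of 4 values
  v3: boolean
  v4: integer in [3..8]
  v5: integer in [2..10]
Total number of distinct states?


State space = product of domain sizes of all variables.
Domain sizes:
  v1 (integer in [2..8]): 7
  v2 (enum of 4 values): 4
  v3 (boolean): 2
  v4 (integer in [3..8]): 6
  v5 (integer in [2..10]): 9
Product = 7 * 4 * 2 * 6 * 9 = 3024

3024


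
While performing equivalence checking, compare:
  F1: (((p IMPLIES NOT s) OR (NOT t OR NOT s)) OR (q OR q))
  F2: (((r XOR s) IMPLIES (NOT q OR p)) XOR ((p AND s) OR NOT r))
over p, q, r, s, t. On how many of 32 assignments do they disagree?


F1 = (((p IMPLIES NOT s) OR (NOT t OR NOT s)) OR (q OR q))
F2 = (((r XOR s) IMPLIES (NOT q OR p)) XOR ((p AND s) OR NOT r))
Evaluate both on each of 32 rows (bits = p,q,r,s,t):
  row 0 [00000]: F1=1 F2=0 (differ) -> 1
  row 1 [00001]: F1=1 F2=0 (differ) -> 1
  row 2 [00010]: F1=1 F2=0 (differ) -> 1
  row 3 [00011]: F1=1 F2=0 (differ) -> 1
  row 4 [00100]: F1=1 F2=1 -> 0
  row 5 [00101]: F1=1 F2=1 -> 0
  row 6 [00110]: F1=1 F2=1 -> 0
  row 7 [00111]: F1=1 F2=1 -> 0
  row 8 [01000]: F1=1 F2=0 (differ) -> 1
  row 9 [01001]: F1=1 F2=0 (differ) -> 1
  row 10 [01010]: F1=1 F2=1 -> 0
  row 11 [01011]: F1=1 F2=1 -> 0
  row 12 [01100]: F1=1 F2=0 (differ) -> 1
  row 13 [01101]: F1=1 F2=0 (differ) -> 1
  row 14 [01110]: F1=1 F2=1 -> 0
  row 15 [01111]: F1=1 F2=1 -> 0
  row 16 [10000]: F1=1 F2=0 (differ) -> 1
  row 17 [10001]: F1=1 F2=0 (differ) -> 1
  row 18 [10010]: F1=1 F2=0 (differ) -> 1
  row 19 [10011]: F1=0 F2=0 -> 0
  row 20 [10100]: F1=1 F2=1 -> 0
  row 21 [10101]: F1=1 F2=1 -> 0
  row 22 [10110]: F1=1 F2=0 (differ) -> 1
  row 23 [10111]: F1=0 F2=0 -> 0
  row 24 [11000]: F1=1 F2=0 (differ) -> 1
  row 25 [11001]: F1=1 F2=0 (differ) -> 1
  row 26 [11010]: F1=1 F2=0 (differ) -> 1
  row 27 [11011]: F1=1 F2=0 (differ) -> 1
  row 28 [11100]: F1=1 F2=1 -> 0
  row 29 [11101]: F1=1 F2=1 -> 0
  row 30 [11110]: F1=1 F2=0 (differ) -> 1
  row 31 [11111]: F1=1 F2=0 (differ) -> 1
Full result column, 8 rows per line (p,q fixed per line; r,s,t runs 000..111 left to right):
  rows 0-7 [p,q=00]: 11110000  (ones: 4)
  rows 8-15 [p,q=01]: 11001100  (ones: 4)
  rows 16-23 [p,q=10]: 11100010  (ones: 4)
  rows 24-31 [p,q=11]: 11110011  (ones: 6)
Disagreements = 4+4+4+6 = 18

18


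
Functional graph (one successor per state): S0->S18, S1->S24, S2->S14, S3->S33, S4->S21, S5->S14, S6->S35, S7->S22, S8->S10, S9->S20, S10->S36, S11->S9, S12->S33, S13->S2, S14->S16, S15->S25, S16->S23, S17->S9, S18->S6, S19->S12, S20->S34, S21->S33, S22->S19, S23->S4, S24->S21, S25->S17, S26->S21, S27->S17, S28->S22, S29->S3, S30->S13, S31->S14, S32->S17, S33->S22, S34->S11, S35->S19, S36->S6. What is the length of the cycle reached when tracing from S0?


Trace from S0 until a state repeats:
  S0 -> S18 -> S6 -> S35 -> S19 -> S12 -> S33 -> S22 -> S19
S19 first seen at step 4, revisited at step 8.
Cycle length = 8 - 4 = 4

4


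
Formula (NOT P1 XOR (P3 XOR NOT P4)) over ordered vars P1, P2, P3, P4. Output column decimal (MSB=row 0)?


Formula: (NOT P1 XOR (P3 XOR NOT P4)) over P1, P2, P3, P4 (16 rows)
Evaluate each row (bits = P1,P2,P3,P4, MSB first):
  row 0 [0000]: (NOT 0 XOR (0 XOR NOT 0)) -> 0
  row 1 [0001]: (NOT 0 XOR (0 XOR NOT 1)) -> 1
  row 2 [0010]: (NOT 0 XOR (1 XOR NOT 0)) -> 1
  row 3 [0011]: (NOT 0 XOR (1 XOR NOT 1)) -> 0
  row 4 [0100]: (NOT 0 XOR (0 XOR NOT 0)) -> 0
  row 5 [0101]: (NOT 0 XOR (0 XOR NOT 1)) -> 1
  row 6 [0110]: (NOT 0 XOR (1 XOR NOT 0)) -> 1
  row 7 [0111]: (NOT 0 XOR (1 XOR NOT 1)) -> 0
  row 8 [1000]: (NOT 1 XOR (0 XOR NOT 0)) -> 1
  row 9 [1001]: (NOT 1 XOR (0 XOR NOT 1)) -> 0
  row 10 [1010]: (NOT 1 XOR (1 XOR NOT 0)) -> 0
  row 11 [1011]: (NOT 1 XOR (1 XOR NOT 1)) -> 1
  row 12 [1100]: (NOT 1 XOR (0 XOR NOT 0)) -> 1
  row 13 [1101]: (NOT 1 XOR (0 XOR NOT 1)) -> 0
  row 14 [1110]: (NOT 1 XOR (1 XOR NOT 0)) -> 0
  row 15 [1111]: (NOT 1 XOR (1 XOR NOT 1)) -> 1
Full result column, 4 rows per line (P1,P2 fixed per line; P3,P4 runs 00..11 left to right):
  rows 0-3 [P1,P2=00]: 0110  = hex 6
  rows 4-7 [P1,P2=01]: 0110  = hex 6
  rows 8-11 [P1,P2=10]: 1001  = hex 9
  rows 12-15 [P1,P2=11]: 1001  = hex 9
Output column (row 0 .. row 15) = 0110011010011001
Output column grouped in 4s = 0110 0110 1001 1001 = 0x6699
Convert to decimal digit by digit (value = value*16 + digit):
  6 -> 6
  6*16 + 6 = 102
  102*16 + 9 = 1641
  1641*16 + 9 = 26265
Decimal = 26265

26265


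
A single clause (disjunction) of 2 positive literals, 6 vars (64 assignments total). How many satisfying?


Step 1: Total=2^6=64
Step 2: Unsat when all 2 false: 2^4=16
Step 3: Sat=64-16=48

48


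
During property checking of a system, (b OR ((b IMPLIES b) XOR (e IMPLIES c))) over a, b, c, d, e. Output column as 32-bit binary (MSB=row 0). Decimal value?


Formula: (b OR ((b IMPLIES b) XOR (e IMPLIES c))) over a, b, c, d, e (32 rows)
Evaluate each row (bits = a,b,c,d,e, MSB first):
  row 0 [00000]: (0 OR ((0 IMPLIES 0) XOR (0 IMPLIES 0))) -> 0
  row 1 [00001]: (0 OR ((0 IMPLIES 0) XOR (1 IMPLIES 0))) -> 1
  row 2 [00010]: (0 OR ((0 IMPLIES 0) XOR (0 IMPLIES 0))) -> 0
  row 3 [00011]: (0 OR ((0 IMPLIES 0) XOR (1 IMPLIES 0))) -> 1
  row 4 [00100]: (0 OR ((0 IMPLIES 0) XOR (0 IMPLIES 1))) -> 0
  row 5 [00101]: (0 OR ((0 IMPLIES 0) XOR (1 IMPLIES 1))) -> 0
  row 6 [00110]: (0 OR ((0 IMPLIES 0) XOR (0 IMPLIES 1))) -> 0
  row 7 [00111]: (0 OR ((0 IMPLIES 0) XOR (1 IMPLIES 1))) -> 0
  row 8 [01000]: (1 OR ((1 IMPLIES 1) XOR (0 IMPLIES 0))) -> 1
  row 9 [01001]: (1 OR ((1 IMPLIES 1) XOR (1 IMPLIES 0))) -> 1
  row 10 [01010]: (1 OR ((1 IMPLIES 1) XOR (0 IMPLIES 0))) -> 1
  row 11 [01011]: (1 OR ((1 IMPLIES 1) XOR (1 IMPLIES 0))) -> 1
  row 12 [01100]: (1 OR ((1 IMPLIES 1) XOR (0 IMPLIES 1))) -> 1
  row 13 [01101]: (1 OR ((1 IMPLIES 1) XOR (1 IMPLIES 1))) -> 1
  row 14 [01110]: (1 OR ((1 IMPLIES 1) XOR (0 IMPLIES 1))) -> 1
  row 15 [01111]: (1 OR ((1 IMPLIES 1) XOR (1 IMPLIES 1))) -> 1
  row 16 [10000]: (0 OR ((0 IMPLIES 0) XOR (0 IMPLIES 0))) -> 0
  row 17 [10001]: (0 OR ((0 IMPLIES 0) XOR (1 IMPLIES 0))) -> 1
  row 18 [10010]: (0 OR ((0 IMPLIES 0) XOR (0 IMPLIES 0))) -> 0
  row 19 [10011]: (0 OR ((0 IMPLIES 0) XOR (1 IMPLIES 0))) -> 1
  row 20 [10100]: (0 OR ((0 IMPLIES 0) XOR (0 IMPLIES 1))) -> 0
  row 21 [10101]: (0 OR ((0 IMPLIES 0) XOR (1 IMPLIES 1))) -> 0
  row 22 [10110]: (0 OR ((0 IMPLIES 0) XOR (0 IMPLIES 1))) -> 0
  row 23 [10111]: (0 OR ((0 IMPLIES 0) XOR (1 IMPLIES 1))) -> 0
  row 24 [11000]: (1 OR ((1 IMPLIES 1) XOR (0 IMPLIES 0))) -> 1
  row 25 [11001]: (1 OR ((1 IMPLIES 1) XOR (1 IMPLIES 0))) -> 1
  row 26 [11010]: (1 OR ((1 IMPLIES 1) XOR (0 IMPLIES 0))) -> 1
  row 27 [11011]: (1 OR ((1 IMPLIES 1) XOR (1 IMPLIES 0))) -> 1
  row 28 [11100]: (1 OR ((1 IMPLIES 1) XOR (0 IMPLIES 1))) -> 1
  row 29 [11101]: (1 OR ((1 IMPLIES 1) XOR (1 IMPLIES 1))) -> 1
  row 30 [11110]: (1 OR ((1 IMPLIES 1) XOR (0 IMPLIES 1))) -> 1
  row 31 [11111]: (1 OR ((1 IMPLIES 1) XOR (1 IMPLIES 1))) -> 1
Full result column, 4 rows per line (a,b,c fixed per line; d,e runs 00..11 left to right):
  rows 0-3 [a,b,c=000]: 0101  = hex 5
  rows 4-7 [a,b,c=001]: 0000  = hex 0
  rows 8-11 [a,b,c=010]: 1111  = hex F
  rows 12-15 [a,b,c=011]: 1111  = hex F
  rows 16-19 [a,b,c=100]: 0101  = hex 5
  rows 20-23 [a,b,c=101]: 0000  = hex 0
  rows 24-27 [a,b,c=110]: 1111  = hex F
  rows 28-31 [a,b,c=111]: 1111  = hex F
Output column (row 0 .. row 31) = 01010000111111110101000011111111
Output column grouped in 4s = 0101 0000 1111 1111 0101 0000 1111 1111 = 0x50FF50FF
Convert to decimal digit by digit (value = value*16 + digit):
  5 -> 5
  5*16 + 0 = 80
  80*16 + 15 (F) = 1295
  1295*16 + 15 (F) = 20735
  20735*16 + 5 = 331765
  331765*16 + 0 = 5308240
  5308240*16 + 15 (F) = 84931855
  84931855*16 + 15 (F) = 1358909695
Decimal = 1358909695

1358909695
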